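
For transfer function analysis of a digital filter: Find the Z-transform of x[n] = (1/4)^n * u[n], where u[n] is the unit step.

The Z-transform of a^n * u[n] is z/(z-a) for |z| > |a|.
Here a = 1/4, so X(z) = z/(z - (1/4)) = 4z/(4z - 1)
ROC: |z| > 1/4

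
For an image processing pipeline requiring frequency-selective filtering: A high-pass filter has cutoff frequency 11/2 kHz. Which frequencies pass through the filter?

A high-pass filter passes all frequencies above the cutoff frequency 11/2 kHz and attenuates lower frequencies.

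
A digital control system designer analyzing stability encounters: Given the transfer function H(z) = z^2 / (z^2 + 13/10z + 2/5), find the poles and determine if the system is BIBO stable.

Poles are roots of the denominator: z^2 + 13/10z + 2/5 = 0.
Quadratic formula: z = [-(13/10) +/- sqrt((13/10)^2 - 4*(2/5))] / 2
Discriminant = 169/100 - 8/5 = 9/100; sqrt = 3/10.
z = (-13/10 +/- 3/10) / 2 => z = -1/2 or z = -4/5.
|p1| = 1/2, |p2| = 4/5.
For BIBO stability, all poles must lie inside the unit circle (|p| < 1).
System is STABLE since both |p| < 1.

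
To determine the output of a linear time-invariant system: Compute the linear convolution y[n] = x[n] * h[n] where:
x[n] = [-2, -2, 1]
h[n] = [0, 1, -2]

y[n] = sum_k x[k]*h[n-k]. Output length = len(x) + len(h) - 1 = 3 + 3 - 1 = 5.
y[0] = -2*0 = 0
y[1] = -2*0 + -2*1 = -2
y[2] = 1*0 + -2*1 + -2*-2 = 2
y[3] = 1*1 + -2*-2 = 5
y[4] = 1*-2 = -2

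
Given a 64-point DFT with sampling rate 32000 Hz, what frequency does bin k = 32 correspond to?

The frequency of DFT bin k is: f_k = k * f_s / N
f_32 = 32 * 32000 / 64 = 16000 Hz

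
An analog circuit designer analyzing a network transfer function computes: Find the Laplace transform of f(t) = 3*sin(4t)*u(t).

Standard pair: sin(wt)*u(t) <-> w/(s^2+w^2)
With w = 4: L{3*sin(4t)*u(t)} = 12/(s^2+16)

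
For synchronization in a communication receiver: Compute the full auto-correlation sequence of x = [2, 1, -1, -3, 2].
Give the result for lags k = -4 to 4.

r_xx[k] = sum_m x[m]*x[m+k], indexed from 0, for k = -4 to 4:
  r_xx[-4] = x[4]*x[0] = 4
  r_xx[-3] = x[3]*x[0] + x[4]*x[1] = -4
  r_xx[-2] = x[2]*x[0] + x[3]*x[1] + x[4]*x[2] = -7
  r_xx[-1] = x[1]*x[0] + x[2]*x[1] + x[3]*x[2] + x[4]*x[3] = -2
  r_xx[0] = x[0]*x[0] + x[1]*x[1] + x[2]*x[2] + x[3]*x[3] + x[4]*x[4] = 19
  r_xx[1] = x[0]*x[1] + x[1]*x[2] + x[2]*x[3] + x[3]*x[4] = -2
  r_xx[2] = x[0]*x[2] + x[1]*x[3] + x[2]*x[4] = -7
  r_xx[3] = x[0]*x[3] + x[1]*x[4] = -4
  r_xx[4] = x[0]*x[4] = 4
r_xx = [4, -4, -7, -2, 19, -2, -7, -4, 4]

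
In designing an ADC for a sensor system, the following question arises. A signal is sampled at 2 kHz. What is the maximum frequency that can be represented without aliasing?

The maximum frequency that can be represented without aliasing
is the Nyquist frequency: f_max = f_s / 2 = 2 kHz / 2 = 1 kHz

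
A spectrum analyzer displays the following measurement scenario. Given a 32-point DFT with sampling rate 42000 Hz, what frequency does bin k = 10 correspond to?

The frequency of DFT bin k is: f_k = k * f_s / N
f_10 = 10 * 42000 / 32 = 13125 Hz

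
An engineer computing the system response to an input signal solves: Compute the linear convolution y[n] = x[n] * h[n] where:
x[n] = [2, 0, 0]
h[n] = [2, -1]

y[n] = sum_k x[k]*h[n-k]. Output length = len(x) + len(h) - 1 = 3 + 2 - 1 = 4.
y[0] = 2*2 = 4
y[1] = 0*2 + 2*-1 = -2
y[2] = 0*2 + 0*-1 = 0
y[3] = 0*-1 = 0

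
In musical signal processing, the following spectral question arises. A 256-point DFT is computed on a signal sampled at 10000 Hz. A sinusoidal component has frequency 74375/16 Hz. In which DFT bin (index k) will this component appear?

DFT frequency resolution = f_s/N = 10000/256 = 625/16 Hz
Bin index k = f_signal / resolution = 74375/16 / 625/16 = 119
The signal frequency 74375/16 Hz falls in DFT bin k = 119.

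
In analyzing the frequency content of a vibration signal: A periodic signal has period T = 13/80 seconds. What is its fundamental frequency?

The fundamental frequency is the reciprocal of the period.
f = 1/T = 1/(13/80) = 80/13 Hz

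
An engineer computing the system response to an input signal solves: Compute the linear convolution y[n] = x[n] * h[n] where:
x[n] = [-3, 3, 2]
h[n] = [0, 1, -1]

y[n] = sum_k x[k]*h[n-k]. Output length = len(x) + len(h) - 1 = 3 + 3 - 1 = 5.
y[0] = -3*0 = 0
y[1] = 3*0 + -3*1 = -3
y[2] = 2*0 + 3*1 + -3*-1 = 6
y[3] = 2*1 + 3*-1 = -1
y[4] = 2*-1 = -2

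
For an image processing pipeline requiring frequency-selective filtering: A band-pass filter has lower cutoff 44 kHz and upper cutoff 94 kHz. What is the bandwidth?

Bandwidth = f_high - f_low
= 94 kHz - 44 kHz = 50 kHz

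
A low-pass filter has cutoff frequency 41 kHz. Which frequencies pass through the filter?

A low-pass filter passes all frequencies below the cutoff frequency 41 kHz and attenuates higher frequencies.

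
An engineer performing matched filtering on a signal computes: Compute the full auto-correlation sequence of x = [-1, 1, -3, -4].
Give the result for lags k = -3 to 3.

r_xx[k] = sum_m x[m]*x[m+k], indexed from 0, for k = -3 to 3:
  r_xx[-3] = x[3]*x[0] = 4
  r_xx[-2] = x[2]*x[0] + x[3]*x[1] = -1
  r_xx[-1] = x[1]*x[0] + x[2]*x[1] + x[3]*x[2] = 8
  r_xx[0] = x[0]*x[0] + x[1]*x[1] + x[2]*x[2] + x[3]*x[3] = 27
  r_xx[1] = x[0]*x[1] + x[1]*x[2] + x[2]*x[3] = 8
  r_xx[2] = x[0]*x[2] + x[1]*x[3] = -1
  r_xx[3] = x[0]*x[3] = 4
r_xx = [4, -1, 8, 27, 8, -1, 4]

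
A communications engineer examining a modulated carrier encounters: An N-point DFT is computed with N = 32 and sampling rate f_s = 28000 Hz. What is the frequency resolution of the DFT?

DFT frequency resolution = f_s / N
= 28000 / 32 = 875 Hz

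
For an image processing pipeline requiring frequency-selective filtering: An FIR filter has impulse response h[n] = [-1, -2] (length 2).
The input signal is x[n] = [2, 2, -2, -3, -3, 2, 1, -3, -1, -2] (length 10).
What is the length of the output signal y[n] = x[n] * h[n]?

For linear convolution, the output length is:
len(y) = len(x) + len(h) - 1 = 10 + 2 - 1 = 11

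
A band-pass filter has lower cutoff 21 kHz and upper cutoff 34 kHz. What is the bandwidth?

Bandwidth = f_high - f_low
= 34 kHz - 21 kHz = 13 kHz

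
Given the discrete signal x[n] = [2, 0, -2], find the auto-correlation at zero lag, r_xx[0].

The auto-correlation at zero lag r_xx[0] equals the signal energy.
r_xx[0] = sum of x[n]^2 = 2^2 + 0^2 + (-2)^2
= 4 + 0 + 4 = 8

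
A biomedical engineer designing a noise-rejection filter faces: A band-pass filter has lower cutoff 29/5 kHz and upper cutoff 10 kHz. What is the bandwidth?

Bandwidth = f_high - f_low
= 10 kHz - 29/5 kHz = 21/5 kHz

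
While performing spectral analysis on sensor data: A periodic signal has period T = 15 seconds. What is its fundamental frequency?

The fundamental frequency is the reciprocal of the period.
f = 1/T = 1/(15) = 1/15 Hz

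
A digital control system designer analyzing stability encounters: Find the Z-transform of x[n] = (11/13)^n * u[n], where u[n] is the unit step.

The Z-transform of a^n * u[n] is z/(z-a) for |z| > |a|.
Here a = 11/13, so X(z) = z/(z - (11/13)) = 13z/(13z - 11)
ROC: |z| > 11/13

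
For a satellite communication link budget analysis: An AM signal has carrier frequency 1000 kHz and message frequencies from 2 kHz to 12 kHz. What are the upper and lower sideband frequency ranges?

Upper sideband (USB) = fc + [fm_low, fm_high] = 1000 + [2, 12] = [1002, 1012] kHz
Lower sideband (LSB) = fc - [fm_high, fm_low] = 1000 - [12, 2] = [988, 998] kHz
Total occupied spectrum: 988 kHz to 1012 kHz (plus carrier at 1000 kHz)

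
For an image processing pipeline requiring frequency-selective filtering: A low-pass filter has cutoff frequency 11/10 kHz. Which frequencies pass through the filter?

A low-pass filter passes all frequencies below the cutoff frequency 11/10 kHz and attenuates higher frequencies.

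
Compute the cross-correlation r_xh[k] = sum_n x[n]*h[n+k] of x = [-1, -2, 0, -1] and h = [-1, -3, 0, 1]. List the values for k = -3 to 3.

Both sequences indexed from 0 and zero outside their support.
Lags with overlap: k = -3 to 3.
  r_xh[-3] = x[3]*h[0] = 1
  r_xh[-2] = x[2]*h[0] + x[3]*h[1] = 3
  r_xh[-1] = x[1]*h[0] + x[2]*h[1] + x[3]*h[2] = 2
  r_xh[0] = x[0]*h[0] + x[1]*h[1] + x[2]*h[2] + x[3]*h[3] = 6
  r_xh[1] = x[0]*h[1] + x[1]*h[2] + x[2]*h[3] = 3
  r_xh[2] = x[0]*h[2] + x[1]*h[3] = -2
  r_xh[3] = x[0]*h[3] = -1
r_xh = [1, 3, 2, 6, 3, -2, -1] (for k = -3, ..., 3)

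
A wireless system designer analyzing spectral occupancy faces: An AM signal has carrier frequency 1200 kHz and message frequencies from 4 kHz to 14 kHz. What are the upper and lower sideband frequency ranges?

Upper sideband (USB) = fc + [fm_low, fm_high] = 1200 + [4, 14] = [1204, 1214] kHz
Lower sideband (LSB) = fc - [fm_high, fm_low] = 1200 - [14, 4] = [1186, 1196] kHz
Total occupied spectrum: 1186 kHz to 1214 kHz (plus carrier at 1200 kHz)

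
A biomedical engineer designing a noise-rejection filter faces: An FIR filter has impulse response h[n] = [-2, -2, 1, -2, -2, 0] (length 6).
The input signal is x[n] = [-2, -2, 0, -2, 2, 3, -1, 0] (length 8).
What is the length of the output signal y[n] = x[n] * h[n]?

For linear convolution, the output length is:
len(y) = len(x) + len(h) - 1 = 8 + 6 - 1 = 13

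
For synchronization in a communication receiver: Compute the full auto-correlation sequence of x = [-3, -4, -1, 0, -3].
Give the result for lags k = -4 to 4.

r_xx[k] = sum_m x[m]*x[m+k], indexed from 0, for k = -4 to 4:
  r_xx[-4] = x[4]*x[0] = 9
  r_xx[-3] = x[3]*x[0] + x[4]*x[1] = 12
  r_xx[-2] = x[2]*x[0] + x[3]*x[1] + x[4]*x[2] = 6
  r_xx[-1] = x[1]*x[0] + x[2]*x[1] + x[3]*x[2] + x[4]*x[3] = 16
  r_xx[0] = x[0]*x[0] + x[1]*x[1] + x[2]*x[2] + x[3]*x[3] + x[4]*x[4] = 35
  r_xx[1] = x[0]*x[1] + x[1]*x[2] + x[2]*x[3] + x[3]*x[4] = 16
  r_xx[2] = x[0]*x[2] + x[1]*x[3] + x[2]*x[4] = 6
  r_xx[3] = x[0]*x[3] + x[1]*x[4] = 12
  r_xx[4] = x[0]*x[4] = 9
r_xx = [9, 12, 6, 16, 35, 16, 6, 12, 9]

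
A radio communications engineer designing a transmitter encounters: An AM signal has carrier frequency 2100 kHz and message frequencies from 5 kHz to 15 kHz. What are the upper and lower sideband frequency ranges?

Upper sideband (USB) = fc + [fm_low, fm_high] = 2100 + [5, 15] = [2105, 2115] kHz
Lower sideband (LSB) = fc - [fm_high, fm_low] = 2100 - [15, 5] = [2085, 2095] kHz
Total occupied spectrum: 2085 kHz to 2115 kHz (plus carrier at 2100 kHz)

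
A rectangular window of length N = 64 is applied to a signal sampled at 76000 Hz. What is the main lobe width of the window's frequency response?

For a rectangular window of length N,
the main lobe width in frequency is 2*f_s/N.
= 2*76000/64 = 2375 Hz
This determines the minimum frequency separation for resolving two sinusoids.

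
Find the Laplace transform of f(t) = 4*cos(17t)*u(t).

Standard pair: cos(wt)*u(t) <-> s/(s^2+w^2)
With w = 17: L{4*cos(17t)*u(t)} = 4s/(s^2+289)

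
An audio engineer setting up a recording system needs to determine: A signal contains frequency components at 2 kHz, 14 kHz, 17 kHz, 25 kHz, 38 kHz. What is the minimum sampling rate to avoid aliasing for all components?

The highest frequency component is f_max = 38 kHz.
Nyquist rate = 2 * f_max = 2 * 38 kHz = 76 kHz.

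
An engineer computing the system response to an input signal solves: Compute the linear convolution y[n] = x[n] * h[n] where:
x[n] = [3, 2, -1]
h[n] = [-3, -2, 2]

y[n] = sum_k x[k]*h[n-k]. Output length = len(x) + len(h) - 1 = 3 + 3 - 1 = 5.
y[0] = 3*-3 = -9
y[1] = 2*-3 + 3*-2 = -12
y[2] = -1*-3 + 2*-2 + 3*2 = 5
y[3] = -1*-2 + 2*2 = 6
y[4] = -1*2 = -2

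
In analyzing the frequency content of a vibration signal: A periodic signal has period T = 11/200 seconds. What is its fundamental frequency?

The fundamental frequency is the reciprocal of the period.
f = 1/T = 1/(11/200) = 200/11 Hz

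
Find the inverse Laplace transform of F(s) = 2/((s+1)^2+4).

Standard pair: w/((s+a)^2+w^2) <-> e^(-at)*sin(wt)*u(t)
With a=1, w=2: f(t) = e^(-t)*sin(2t)*u(t)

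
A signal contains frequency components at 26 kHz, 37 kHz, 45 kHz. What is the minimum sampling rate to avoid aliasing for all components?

The highest frequency component is f_max = 45 kHz.
Nyquist rate = 2 * f_max = 2 * 45 kHz = 90 kHz.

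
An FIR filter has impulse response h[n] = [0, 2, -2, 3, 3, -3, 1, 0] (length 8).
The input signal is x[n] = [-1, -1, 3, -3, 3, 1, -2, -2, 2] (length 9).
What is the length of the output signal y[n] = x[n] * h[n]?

For linear convolution, the output length is:
len(y) = len(x) + len(h) - 1 = 9 + 8 - 1 = 16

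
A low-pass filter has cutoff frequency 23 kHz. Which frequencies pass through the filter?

A low-pass filter passes all frequencies below the cutoff frequency 23 kHz and attenuates higher frequencies.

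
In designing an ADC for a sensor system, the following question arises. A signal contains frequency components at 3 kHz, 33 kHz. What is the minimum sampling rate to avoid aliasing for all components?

The highest frequency component is f_max = 33 kHz.
Nyquist rate = 2 * f_max = 2 * 33 kHz = 66 kHz.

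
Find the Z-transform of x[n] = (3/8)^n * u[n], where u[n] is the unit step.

The Z-transform of a^n * u[n] is z/(z-a) for |z| > |a|.
Here a = 3/8, so X(z) = z/(z - (3/8)) = 8z/(8z - 3)
ROC: |z| > 3/8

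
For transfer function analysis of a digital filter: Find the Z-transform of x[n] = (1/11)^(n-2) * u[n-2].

Time-shifting property: if X(z) = Z{x[n]}, then Z{x[n-d]} = z^(-d) * X(z)
X(z) = z/(z - 1/11) for x[n] = (1/11)^n * u[n]
Z{x[n-2]} = z^(-2) * z/(z - 1/11) = z^(-1)/(z - 1/11)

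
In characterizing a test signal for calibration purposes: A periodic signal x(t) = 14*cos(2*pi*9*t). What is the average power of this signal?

Average power of A*cos(wt) is A^2/2.
P = 14^2 / 2 = 196/2 = 98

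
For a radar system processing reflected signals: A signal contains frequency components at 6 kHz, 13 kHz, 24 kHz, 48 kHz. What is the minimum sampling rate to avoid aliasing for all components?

The highest frequency component is f_max = 48 kHz.
Nyquist rate = 2 * f_max = 2 * 48 kHz = 96 kHz.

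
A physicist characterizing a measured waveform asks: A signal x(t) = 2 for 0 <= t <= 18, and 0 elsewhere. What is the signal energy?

Energy = integral of |x(t)|^2 dt over the signal duration
= 2^2 * 18 = 4 * 18 = 72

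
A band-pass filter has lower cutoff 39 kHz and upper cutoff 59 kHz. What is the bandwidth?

Bandwidth = f_high - f_low
= 59 kHz - 39 kHz = 20 kHz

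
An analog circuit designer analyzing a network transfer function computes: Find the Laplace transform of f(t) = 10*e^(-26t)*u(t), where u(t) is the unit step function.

Standard Laplace transform pair:
e^(-at)*u(t) <-> 1/(s+a)
With a = 26: L{10*e^(-26t)*u(t)} = 10/(s+26), ROC: Re(s) > -26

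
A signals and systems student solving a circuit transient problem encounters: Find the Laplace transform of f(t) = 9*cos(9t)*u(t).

Standard pair: cos(wt)*u(t) <-> s/(s^2+w^2)
With w = 9: L{9*cos(9t)*u(t)} = 9s/(s^2+81)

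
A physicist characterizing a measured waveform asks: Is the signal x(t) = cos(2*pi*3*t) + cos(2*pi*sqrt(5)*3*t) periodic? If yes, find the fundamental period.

f1 = 3 Hz, f2 = 3*sqrt(5) Hz
Ratio f2/f1 = sqrt(5), which is irrational.
Since the frequency ratio is irrational, no common period exists.
The signal is not periodic.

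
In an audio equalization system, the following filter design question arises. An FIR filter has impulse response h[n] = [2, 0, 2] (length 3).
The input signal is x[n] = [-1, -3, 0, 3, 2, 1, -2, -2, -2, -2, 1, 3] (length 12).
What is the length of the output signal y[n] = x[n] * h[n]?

For linear convolution, the output length is:
len(y) = len(x) + len(h) - 1 = 12 + 3 - 1 = 14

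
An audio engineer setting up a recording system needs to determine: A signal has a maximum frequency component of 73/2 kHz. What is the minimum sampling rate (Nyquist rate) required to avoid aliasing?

By the Nyquist-Shannon sampling theorem,
the minimum sampling rate (Nyquist rate) must be at least 2 * f_max.
Nyquist rate = 2 * 73/2 kHz = 73 kHz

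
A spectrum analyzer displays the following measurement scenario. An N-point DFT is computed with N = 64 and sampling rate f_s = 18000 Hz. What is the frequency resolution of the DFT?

DFT frequency resolution = f_s / N
= 18000 / 64 = 1125/4 Hz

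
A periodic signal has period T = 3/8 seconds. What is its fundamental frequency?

The fundamental frequency is the reciprocal of the period.
f = 1/T = 1/(3/8) = 8/3 Hz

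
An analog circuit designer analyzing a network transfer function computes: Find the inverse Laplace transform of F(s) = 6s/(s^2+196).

Standard pair: s/(s^2+w^2) <-> cos(wt)*u(t)
With k=6, w=14: f(t) = 6*cos(14t)*u(t)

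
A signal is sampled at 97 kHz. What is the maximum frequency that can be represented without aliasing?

The maximum frequency that can be represented without aliasing
is the Nyquist frequency: f_max = f_s / 2 = 97 kHz / 2 = 97/2 kHz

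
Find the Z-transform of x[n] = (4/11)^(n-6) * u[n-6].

Time-shifting property: if X(z) = Z{x[n]}, then Z{x[n-d]} = z^(-d) * X(z)
X(z) = z/(z - 4/11) for x[n] = (4/11)^n * u[n]
Z{x[n-6]} = z^(-6) * z/(z - 4/11) = z^(-5)/(z - 4/11)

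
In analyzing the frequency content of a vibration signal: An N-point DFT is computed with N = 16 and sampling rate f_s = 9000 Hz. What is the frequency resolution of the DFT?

DFT frequency resolution = f_s / N
= 9000 / 16 = 1125/2 Hz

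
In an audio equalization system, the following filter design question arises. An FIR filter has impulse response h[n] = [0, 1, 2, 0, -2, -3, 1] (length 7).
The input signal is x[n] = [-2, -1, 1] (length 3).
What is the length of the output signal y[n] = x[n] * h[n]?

For linear convolution, the output length is:
len(y) = len(x) + len(h) - 1 = 3 + 7 - 1 = 9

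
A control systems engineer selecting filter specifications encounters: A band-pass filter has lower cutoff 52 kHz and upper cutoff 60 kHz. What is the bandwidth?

Bandwidth = f_high - f_low
= 60 kHz - 52 kHz = 8 kHz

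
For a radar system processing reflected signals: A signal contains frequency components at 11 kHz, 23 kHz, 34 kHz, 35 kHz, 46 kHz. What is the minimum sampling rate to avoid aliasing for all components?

The highest frequency component is f_max = 46 kHz.
Nyquist rate = 2 * f_max = 2 * 46 kHz = 92 kHz.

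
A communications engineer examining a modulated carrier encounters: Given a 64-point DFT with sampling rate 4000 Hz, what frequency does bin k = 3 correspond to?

The frequency of DFT bin k is: f_k = k * f_s / N
f_3 = 3 * 4000 / 64 = 375/2 Hz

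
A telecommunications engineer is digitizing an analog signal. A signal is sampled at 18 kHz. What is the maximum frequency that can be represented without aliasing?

The maximum frequency that can be represented without aliasing
is the Nyquist frequency: f_max = f_s / 2 = 18 kHz / 2 = 9 kHz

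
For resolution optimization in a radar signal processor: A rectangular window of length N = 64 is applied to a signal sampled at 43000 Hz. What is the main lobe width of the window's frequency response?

For a rectangular window of length N,
the main lobe width in frequency is 2*f_s/N.
= 2*43000/64 = 5375/4 Hz
This determines the minimum frequency separation for resolving two sinusoids.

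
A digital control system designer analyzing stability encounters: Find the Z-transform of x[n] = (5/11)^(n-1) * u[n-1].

Time-shifting property: if X(z) = Z{x[n]}, then Z{x[n-d]} = z^(-d) * X(z)
X(z) = z/(z - 5/11) for x[n] = (5/11)^n * u[n]
Z{x[n-1]} = z^(-1) * z/(z - 5/11) = 1/(z - 5/11)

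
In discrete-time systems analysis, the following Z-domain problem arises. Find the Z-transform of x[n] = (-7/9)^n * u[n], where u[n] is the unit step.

The Z-transform of a^n * u[n] is z/(z-a) for |z| > |a|.
Here a = -7/9, so X(z) = z/(z - (-7/9)) = 9z/(9z + 7)
ROC: |z| > 7/9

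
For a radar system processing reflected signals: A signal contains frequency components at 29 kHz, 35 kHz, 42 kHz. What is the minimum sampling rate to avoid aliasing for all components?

The highest frequency component is f_max = 42 kHz.
Nyquist rate = 2 * f_max = 2 * 42 kHz = 84 kHz.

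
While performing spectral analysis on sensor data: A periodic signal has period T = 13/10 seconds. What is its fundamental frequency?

The fundamental frequency is the reciprocal of the period.
f = 1/T = 1/(13/10) = 10/13 Hz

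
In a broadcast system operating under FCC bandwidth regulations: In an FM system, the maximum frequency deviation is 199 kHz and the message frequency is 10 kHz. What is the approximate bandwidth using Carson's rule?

Carson's rule: BW = 2*(delta_f + f_m)
= 2*(199 + 10) kHz = 418 kHz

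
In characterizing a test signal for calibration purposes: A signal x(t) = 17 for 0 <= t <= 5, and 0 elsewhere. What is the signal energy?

Energy = integral of |x(t)|^2 dt over the signal duration
= 17^2 * 5 = 289 * 5 = 1445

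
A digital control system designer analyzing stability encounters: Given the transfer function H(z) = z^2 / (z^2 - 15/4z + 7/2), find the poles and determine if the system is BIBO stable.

Poles are roots of the denominator: z^2 - 15/4z + 7/2 = 0.
Quadratic formula: z = [-(-15/4) +/- sqrt((-15/4)^2 - 4*(7/2))] / 2
Discriminant = 225/16 - 14 = 1/16; sqrt = 1/4.
z = (15/4 +/- 1/4) / 2 => z = 2 or z = 7/4.
|p1| = 2, |p2| = 7/4.
For BIBO stability, all poles must lie inside the unit circle (|p| < 1).
System is UNSTABLE since at least one |p| >= 1.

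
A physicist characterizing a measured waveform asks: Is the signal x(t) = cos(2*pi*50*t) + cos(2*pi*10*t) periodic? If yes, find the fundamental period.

f1 = 50 Hz, f2 = 10 Hz
Period T1 = 1/50, T2 = 1/10
Ratio T1/T2 = 10/50, which is rational.
The signal is periodic with fundamental period T = 1/GCD(50,10) = 1/10 s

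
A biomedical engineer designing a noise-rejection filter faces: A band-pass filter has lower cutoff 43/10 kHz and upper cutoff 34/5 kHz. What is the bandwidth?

Bandwidth = f_high - f_low
= 34/5 kHz - 43/10 kHz = 5/2 kHz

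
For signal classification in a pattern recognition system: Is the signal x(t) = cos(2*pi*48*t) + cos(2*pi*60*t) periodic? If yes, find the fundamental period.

f1 = 48 Hz, f2 = 60 Hz
Period T1 = 1/48, T2 = 1/60
Ratio T1/T2 = 60/48, which is rational.
The signal is periodic with fundamental period T = 1/GCD(48,60) = 1/12 s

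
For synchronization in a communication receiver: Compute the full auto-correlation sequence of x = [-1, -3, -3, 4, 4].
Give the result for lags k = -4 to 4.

r_xx[k] = sum_m x[m]*x[m+k], indexed from 0, for k = -4 to 4:
  r_xx[-4] = x[4]*x[0] = -4
  r_xx[-3] = x[3]*x[0] + x[4]*x[1] = -16
  r_xx[-2] = x[2]*x[0] + x[3]*x[1] + x[4]*x[2] = -21
  r_xx[-1] = x[1]*x[0] + x[2]*x[1] + x[3]*x[2] + x[4]*x[3] = 16
  r_xx[0] = x[0]*x[0] + x[1]*x[1] + x[2]*x[2] + x[3]*x[3] + x[4]*x[4] = 51
  r_xx[1] = x[0]*x[1] + x[1]*x[2] + x[2]*x[3] + x[3]*x[4] = 16
  r_xx[2] = x[0]*x[2] + x[1]*x[3] + x[2]*x[4] = -21
  r_xx[3] = x[0]*x[3] + x[1]*x[4] = -16
  r_xx[4] = x[0]*x[4] = -4
r_xx = [-4, -16, -21, 16, 51, 16, -21, -16, -4]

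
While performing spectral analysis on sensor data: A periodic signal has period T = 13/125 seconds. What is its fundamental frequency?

The fundamental frequency is the reciprocal of the period.
f = 1/T = 1/(13/125) = 125/13 Hz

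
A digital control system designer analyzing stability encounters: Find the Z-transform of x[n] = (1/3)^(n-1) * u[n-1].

Time-shifting property: if X(z) = Z{x[n]}, then Z{x[n-d]} = z^(-d) * X(z)
X(z) = z/(z - 1/3) for x[n] = (1/3)^n * u[n]
Z{x[n-1]} = z^(-1) * z/(z - 1/3) = 1/(z - 1/3)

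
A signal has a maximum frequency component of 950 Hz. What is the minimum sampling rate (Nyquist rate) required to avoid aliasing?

By the Nyquist-Shannon sampling theorem,
the minimum sampling rate (Nyquist rate) must be at least 2 * f_max.
Nyquist rate = 2 * 950 Hz = 1900 Hz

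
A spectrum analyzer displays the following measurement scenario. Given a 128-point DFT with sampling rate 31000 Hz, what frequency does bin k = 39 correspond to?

The frequency of DFT bin k is: f_k = k * f_s / N
f_39 = 39 * 31000 / 128 = 151125/16 Hz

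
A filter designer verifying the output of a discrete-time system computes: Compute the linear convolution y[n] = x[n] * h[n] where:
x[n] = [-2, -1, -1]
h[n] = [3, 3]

y[n] = sum_k x[k]*h[n-k]. Output length = len(x) + len(h) - 1 = 3 + 2 - 1 = 4.
y[0] = -2*3 = -6
y[1] = -1*3 + -2*3 = -9
y[2] = -1*3 + -1*3 = -6
y[3] = -1*3 = -3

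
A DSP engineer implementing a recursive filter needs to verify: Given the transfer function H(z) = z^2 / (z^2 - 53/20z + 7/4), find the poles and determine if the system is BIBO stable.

Poles are roots of the denominator: z^2 - 53/20z + 7/4 = 0.
Quadratic formula: z = [-(-53/20) +/- sqrt((-53/20)^2 - 4*(7/4))] / 2
Discriminant = 2809/400 - 7 = 9/400; sqrt = 3/20.
z = (53/20 +/- 3/20) / 2 => z = 7/5 or z = 5/4.
|p1| = 5/4, |p2| = 7/5.
For BIBO stability, all poles must lie inside the unit circle (|p| < 1).
System is UNSTABLE since at least one |p| >= 1.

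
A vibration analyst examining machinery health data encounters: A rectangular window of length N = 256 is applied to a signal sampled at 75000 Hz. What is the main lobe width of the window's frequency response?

For a rectangular window of length N,
the main lobe width in frequency is 2*f_s/N.
= 2*75000/256 = 9375/16 Hz
This determines the minimum frequency separation for resolving two sinusoids.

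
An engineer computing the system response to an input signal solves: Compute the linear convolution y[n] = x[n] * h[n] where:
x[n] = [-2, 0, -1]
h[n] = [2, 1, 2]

y[n] = sum_k x[k]*h[n-k]. Output length = len(x) + len(h) - 1 = 3 + 3 - 1 = 5.
y[0] = -2*2 = -4
y[1] = 0*2 + -2*1 = -2
y[2] = -1*2 + 0*1 + -2*2 = -6
y[3] = -1*1 + 0*2 = -1
y[4] = -1*2 = -2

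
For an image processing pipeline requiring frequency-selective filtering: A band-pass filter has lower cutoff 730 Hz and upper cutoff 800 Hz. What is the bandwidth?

Bandwidth = f_high - f_low
= 800 Hz - 730 Hz = 70 Hz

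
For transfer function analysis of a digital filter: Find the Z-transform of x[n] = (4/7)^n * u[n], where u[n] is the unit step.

The Z-transform of a^n * u[n] is z/(z-a) for |z| > |a|.
Here a = 4/7, so X(z) = z/(z - (4/7)) = 7z/(7z - 4)
ROC: |z| > 4/7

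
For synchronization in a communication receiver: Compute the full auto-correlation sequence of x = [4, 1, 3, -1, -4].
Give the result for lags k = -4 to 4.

r_xx[k] = sum_m x[m]*x[m+k], indexed from 0, for k = -4 to 4:
  r_xx[-4] = x[4]*x[0] = -16
  r_xx[-3] = x[3]*x[0] + x[4]*x[1] = -8
  r_xx[-2] = x[2]*x[0] + x[3]*x[1] + x[4]*x[2] = -1
  r_xx[-1] = x[1]*x[0] + x[2]*x[1] + x[3]*x[2] + x[4]*x[3] = 8
  r_xx[0] = x[0]*x[0] + x[1]*x[1] + x[2]*x[2] + x[3]*x[3] + x[4]*x[4] = 43
  r_xx[1] = x[0]*x[1] + x[1]*x[2] + x[2]*x[3] + x[3]*x[4] = 8
  r_xx[2] = x[0]*x[2] + x[1]*x[3] + x[2]*x[4] = -1
  r_xx[3] = x[0]*x[3] + x[1]*x[4] = -8
  r_xx[4] = x[0]*x[4] = -16
r_xx = [-16, -8, -1, 8, 43, 8, -1, -8, -16]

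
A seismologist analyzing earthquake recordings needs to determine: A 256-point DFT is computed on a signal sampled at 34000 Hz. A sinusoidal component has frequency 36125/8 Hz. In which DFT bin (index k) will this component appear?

DFT frequency resolution = f_s/N = 34000/256 = 2125/16 Hz
Bin index k = f_signal / resolution = 36125/8 / 2125/16 = 34
The signal frequency 36125/8 Hz falls in DFT bin k = 34.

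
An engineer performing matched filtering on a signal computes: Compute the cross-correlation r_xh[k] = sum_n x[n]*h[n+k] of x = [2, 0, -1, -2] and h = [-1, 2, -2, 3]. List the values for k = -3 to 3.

Both sequences indexed from 0 and zero outside their support.
Lags with overlap: k = -3 to 3.
  r_xh[-3] = x[3]*h[0] = 2
  r_xh[-2] = x[2]*h[0] + x[3]*h[1] = -3
  r_xh[-1] = x[1]*h[0] + x[2]*h[1] + x[3]*h[2] = 2
  r_xh[0] = x[0]*h[0] + x[1]*h[1] + x[2]*h[2] + x[3]*h[3] = -6
  r_xh[1] = x[0]*h[1] + x[1]*h[2] + x[2]*h[3] = 1
  r_xh[2] = x[0]*h[2] + x[1]*h[3] = -4
  r_xh[3] = x[0]*h[3] = 6
r_xh = [2, -3, 2, -6, 1, -4, 6] (for k = -3, ..., 3)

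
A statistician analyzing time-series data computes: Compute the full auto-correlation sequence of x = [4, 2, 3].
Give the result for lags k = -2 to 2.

r_xx[k] = sum_m x[m]*x[m+k], indexed from 0, for k = -2 to 2:
  r_xx[-2] = x[2]*x[0] = 12
  r_xx[-1] = x[1]*x[0] + x[2]*x[1] = 14
  r_xx[0] = x[0]*x[0] + x[1]*x[1] + x[2]*x[2] = 29
  r_xx[1] = x[0]*x[1] + x[1]*x[2] = 14
  r_xx[2] = x[0]*x[2] = 12
r_xx = [12, 14, 29, 14, 12]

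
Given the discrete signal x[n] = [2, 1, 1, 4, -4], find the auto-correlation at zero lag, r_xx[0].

The auto-correlation at zero lag r_xx[0] equals the signal energy.
r_xx[0] = sum of x[n]^2 = 2^2 + 1^2 + 1^2 + 4^2 + (-4)^2
= 4 + 1 + 1 + 16 + 16 = 38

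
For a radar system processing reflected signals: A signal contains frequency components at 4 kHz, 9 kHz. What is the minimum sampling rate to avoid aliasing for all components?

The highest frequency component is f_max = 9 kHz.
Nyquist rate = 2 * f_max = 2 * 9 kHz = 18 kHz.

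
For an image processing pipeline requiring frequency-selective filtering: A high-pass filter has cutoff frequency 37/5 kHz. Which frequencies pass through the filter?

A high-pass filter passes all frequencies above the cutoff frequency 37/5 kHz and attenuates lower frequencies.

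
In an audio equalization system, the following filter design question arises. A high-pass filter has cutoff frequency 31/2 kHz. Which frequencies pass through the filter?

A high-pass filter passes all frequencies above the cutoff frequency 31/2 kHz and attenuates lower frequencies.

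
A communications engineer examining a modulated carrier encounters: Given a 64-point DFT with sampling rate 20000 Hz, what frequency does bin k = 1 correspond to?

The frequency of DFT bin k is: f_k = k * f_s / N
f_1 = 1 * 20000 / 64 = 625/2 Hz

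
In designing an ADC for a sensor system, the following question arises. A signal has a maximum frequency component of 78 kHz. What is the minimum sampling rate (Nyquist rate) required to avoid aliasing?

By the Nyquist-Shannon sampling theorem,
the minimum sampling rate (Nyquist rate) must be at least 2 * f_max.
Nyquist rate = 2 * 78 kHz = 156 kHz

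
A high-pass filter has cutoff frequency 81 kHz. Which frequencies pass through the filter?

A high-pass filter passes all frequencies above the cutoff frequency 81 kHz and attenuates lower frequencies.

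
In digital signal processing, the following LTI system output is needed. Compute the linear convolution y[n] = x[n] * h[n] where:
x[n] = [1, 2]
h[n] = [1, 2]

y[n] = sum_k x[k]*h[n-k]. Output length = len(x) + len(h) - 1 = 2 + 2 - 1 = 3.
y[0] = 1*1 = 1
y[1] = 2*1 + 1*2 = 4
y[2] = 2*2 = 4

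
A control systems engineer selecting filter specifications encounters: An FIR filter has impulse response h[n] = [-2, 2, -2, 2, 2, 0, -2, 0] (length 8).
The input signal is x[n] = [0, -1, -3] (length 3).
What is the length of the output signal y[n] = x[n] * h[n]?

For linear convolution, the output length is:
len(y) = len(x) + len(h) - 1 = 3 + 8 - 1 = 10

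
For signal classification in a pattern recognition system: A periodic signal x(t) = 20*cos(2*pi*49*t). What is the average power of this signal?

Average power of A*cos(wt) is A^2/2.
P = 20^2 / 2 = 400/2 = 200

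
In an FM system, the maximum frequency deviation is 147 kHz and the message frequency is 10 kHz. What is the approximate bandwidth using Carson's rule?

Carson's rule: BW = 2*(delta_f + f_m)
= 2*(147 + 10) kHz = 314 kHz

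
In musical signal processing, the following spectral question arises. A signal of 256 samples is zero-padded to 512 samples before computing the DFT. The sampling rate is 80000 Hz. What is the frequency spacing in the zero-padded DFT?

Original DFT: N = 256, resolution = f_s/N = 80000/256 = 625/2 Hz
Zero-padded DFT: N = 512, resolution = f_s/N = 80000/512 = 625/4 Hz
Zero-padding interpolates the spectrum (finer frequency grid)
but does NOT improve the true spectral resolution (ability to resolve close frequencies).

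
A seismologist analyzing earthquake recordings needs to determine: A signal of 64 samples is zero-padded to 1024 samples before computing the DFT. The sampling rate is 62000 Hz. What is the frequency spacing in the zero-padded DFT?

Original DFT: N = 64, resolution = f_s/N = 62000/64 = 3875/4 Hz
Zero-padded DFT: N = 1024, resolution = f_s/N = 62000/1024 = 3875/64 Hz
Zero-padding interpolates the spectrum (finer frequency grid)
but does NOT improve the true spectral resolution (ability to resolve close frequencies).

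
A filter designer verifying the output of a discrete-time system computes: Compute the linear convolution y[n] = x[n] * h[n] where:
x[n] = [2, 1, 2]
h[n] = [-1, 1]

y[n] = sum_k x[k]*h[n-k]. Output length = len(x) + len(h) - 1 = 3 + 2 - 1 = 4.
y[0] = 2*-1 = -2
y[1] = 1*-1 + 2*1 = 1
y[2] = 2*-1 + 1*1 = -1
y[3] = 2*1 = 2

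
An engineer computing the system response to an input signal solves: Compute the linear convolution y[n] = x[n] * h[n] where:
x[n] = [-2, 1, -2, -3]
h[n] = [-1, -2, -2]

y[n] = sum_k x[k]*h[n-k]. Output length = len(x) + len(h) - 1 = 4 + 3 - 1 = 6.
y[0] = -2*-1 = 2
y[1] = 1*-1 + -2*-2 = 3
y[2] = -2*-1 + 1*-2 + -2*-2 = 4
y[3] = -3*-1 + -2*-2 + 1*-2 = 5
y[4] = -3*-2 + -2*-2 = 10
y[5] = -3*-2 = 6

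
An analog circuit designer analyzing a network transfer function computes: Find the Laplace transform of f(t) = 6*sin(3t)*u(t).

Standard pair: sin(wt)*u(t) <-> w/(s^2+w^2)
With w = 3: L{6*sin(3t)*u(t)} = 18/(s^2+9)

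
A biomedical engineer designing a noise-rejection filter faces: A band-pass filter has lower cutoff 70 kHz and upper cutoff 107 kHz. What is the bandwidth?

Bandwidth = f_high - f_low
= 107 kHz - 70 kHz = 37 kHz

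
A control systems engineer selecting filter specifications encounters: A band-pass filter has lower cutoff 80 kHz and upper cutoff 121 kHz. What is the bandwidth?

Bandwidth = f_high - f_low
= 121 kHz - 80 kHz = 41 kHz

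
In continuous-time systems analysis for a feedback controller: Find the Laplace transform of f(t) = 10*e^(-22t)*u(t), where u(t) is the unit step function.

Standard Laplace transform pair:
e^(-at)*u(t) <-> 1/(s+a)
With a = 22: L{10*e^(-22t)*u(t)} = 10/(s+22), ROC: Re(s) > -22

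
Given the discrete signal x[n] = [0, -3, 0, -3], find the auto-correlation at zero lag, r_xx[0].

The auto-correlation at zero lag r_xx[0] equals the signal energy.
r_xx[0] = sum of x[n]^2 = 0^2 + (-3)^2 + 0^2 + (-3)^2
= 0 + 9 + 0 + 9 = 18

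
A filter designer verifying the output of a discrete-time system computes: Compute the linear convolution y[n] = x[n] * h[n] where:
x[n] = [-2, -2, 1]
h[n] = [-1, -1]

y[n] = sum_k x[k]*h[n-k]. Output length = len(x) + len(h) - 1 = 3 + 2 - 1 = 4.
y[0] = -2*-1 = 2
y[1] = -2*-1 + -2*-1 = 4
y[2] = 1*-1 + -2*-1 = 1
y[3] = 1*-1 = -1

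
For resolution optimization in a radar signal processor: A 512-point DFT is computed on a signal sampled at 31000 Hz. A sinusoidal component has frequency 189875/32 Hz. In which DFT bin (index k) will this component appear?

DFT frequency resolution = f_s/N = 31000/512 = 3875/64 Hz
Bin index k = f_signal / resolution = 189875/32 / 3875/64 = 98
The signal frequency 189875/32 Hz falls in DFT bin k = 98.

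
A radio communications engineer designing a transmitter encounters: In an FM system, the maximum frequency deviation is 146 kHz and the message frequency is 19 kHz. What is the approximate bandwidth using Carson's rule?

Carson's rule: BW = 2*(delta_f + f_m)
= 2*(146 + 19) kHz = 330 kHz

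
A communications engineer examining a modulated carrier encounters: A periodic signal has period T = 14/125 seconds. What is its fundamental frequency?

The fundamental frequency is the reciprocal of the period.
f = 1/T = 1/(14/125) = 125/14 Hz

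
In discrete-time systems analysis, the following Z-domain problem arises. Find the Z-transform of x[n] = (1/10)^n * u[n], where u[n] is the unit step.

The Z-transform of a^n * u[n] is z/(z-a) for |z| > |a|.
Here a = 1/10, so X(z) = z/(z - (1/10)) = 10z/(10z - 1)
ROC: |z| > 1/10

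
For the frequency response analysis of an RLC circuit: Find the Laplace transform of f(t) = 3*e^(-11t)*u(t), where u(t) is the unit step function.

Standard Laplace transform pair:
e^(-at)*u(t) <-> 1/(s+a)
With a = 11: L{3*e^(-11t)*u(t)} = 3/(s+11), ROC: Re(s) > -11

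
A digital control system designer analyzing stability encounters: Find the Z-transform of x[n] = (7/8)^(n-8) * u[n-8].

Time-shifting property: if X(z) = Z{x[n]}, then Z{x[n-d]} = z^(-d) * X(z)
X(z) = z/(z - 7/8) for x[n] = (7/8)^n * u[n]
Z{x[n-8]} = z^(-8) * z/(z - 7/8) = z^(-7)/(z - 7/8)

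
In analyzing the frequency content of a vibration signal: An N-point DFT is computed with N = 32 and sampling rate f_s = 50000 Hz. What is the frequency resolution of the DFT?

DFT frequency resolution = f_s / N
= 50000 / 32 = 3125/2 Hz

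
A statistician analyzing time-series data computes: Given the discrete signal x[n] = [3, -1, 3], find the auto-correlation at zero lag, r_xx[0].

The auto-correlation at zero lag r_xx[0] equals the signal energy.
r_xx[0] = sum of x[n]^2 = 3^2 + (-1)^2 + 3^2
= 9 + 1 + 9 = 19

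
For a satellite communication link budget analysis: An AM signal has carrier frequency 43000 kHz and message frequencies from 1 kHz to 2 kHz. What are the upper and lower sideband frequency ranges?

Upper sideband (USB) = fc + [fm_low, fm_high] = 43000 + [1, 2] = [43001, 43002] kHz
Lower sideband (LSB) = fc - [fm_high, fm_low] = 43000 - [2, 1] = [42998, 42999] kHz
Total occupied spectrum: 42998 kHz to 43002 kHz (plus carrier at 43000 kHz)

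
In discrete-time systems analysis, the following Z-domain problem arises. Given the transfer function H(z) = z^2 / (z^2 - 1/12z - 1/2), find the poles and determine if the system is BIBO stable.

Poles are roots of the denominator: z^2 - 1/12z - 1/2 = 0.
Quadratic formula: z = [-(-1/12) +/- sqrt((-1/12)^2 - 4*(-1/2))] / 2
Discriminant = 1/144 + 2 = 289/144; sqrt = 17/12.
z = (1/12 +/- 17/12) / 2 => z = 3/4 or z = -2/3.
|p1| = 3/4, |p2| = 2/3.
For BIBO stability, all poles must lie inside the unit circle (|p| < 1).
System is STABLE since both |p| < 1.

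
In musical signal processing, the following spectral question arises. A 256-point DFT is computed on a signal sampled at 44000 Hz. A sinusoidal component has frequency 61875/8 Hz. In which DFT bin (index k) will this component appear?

DFT frequency resolution = f_s/N = 44000/256 = 1375/8 Hz
Bin index k = f_signal / resolution = 61875/8 / 1375/8 = 45
The signal frequency 61875/8 Hz falls in DFT bin k = 45.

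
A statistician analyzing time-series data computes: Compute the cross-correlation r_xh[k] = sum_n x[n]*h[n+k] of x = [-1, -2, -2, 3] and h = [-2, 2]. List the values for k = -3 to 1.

Both sequences indexed from 0 and zero outside their support.
Lags with overlap: k = -3 to 1.
  r_xh[-3] = x[3]*h[0] = -6
  r_xh[-2] = x[2]*h[0] + x[3]*h[1] = 10
  r_xh[-1] = x[1]*h[0] + x[2]*h[1] = 0
  r_xh[0] = x[0]*h[0] + x[1]*h[1] = -2
  r_xh[1] = x[0]*h[1] = -2
r_xh = [-6, 10, 0, -2, -2] (for k = -3, ..., 1)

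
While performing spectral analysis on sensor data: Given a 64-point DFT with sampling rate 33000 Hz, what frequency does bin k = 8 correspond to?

The frequency of DFT bin k is: f_k = k * f_s / N
f_8 = 8 * 33000 / 64 = 4125 Hz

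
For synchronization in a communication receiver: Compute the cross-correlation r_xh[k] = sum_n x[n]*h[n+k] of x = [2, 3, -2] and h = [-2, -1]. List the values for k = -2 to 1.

Both sequences indexed from 0 and zero outside their support.
Lags with overlap: k = -2 to 1.
  r_xh[-2] = x[2]*h[0] = 4
  r_xh[-1] = x[1]*h[0] + x[2]*h[1] = -4
  r_xh[0] = x[0]*h[0] + x[1]*h[1] = -7
  r_xh[1] = x[0]*h[1] = -2
r_xh = [4, -4, -7, -2] (for k = -2, ..., 1)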